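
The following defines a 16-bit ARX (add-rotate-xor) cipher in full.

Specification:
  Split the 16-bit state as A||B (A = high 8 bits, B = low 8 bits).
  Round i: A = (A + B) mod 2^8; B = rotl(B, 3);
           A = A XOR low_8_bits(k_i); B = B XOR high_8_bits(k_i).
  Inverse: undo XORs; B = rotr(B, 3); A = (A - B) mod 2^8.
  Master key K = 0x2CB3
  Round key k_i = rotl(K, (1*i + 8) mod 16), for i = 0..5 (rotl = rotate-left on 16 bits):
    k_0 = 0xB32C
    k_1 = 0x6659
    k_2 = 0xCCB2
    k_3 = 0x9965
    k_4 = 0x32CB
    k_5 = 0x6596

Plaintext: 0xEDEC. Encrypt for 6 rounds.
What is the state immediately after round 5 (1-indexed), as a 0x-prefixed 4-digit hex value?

0x534C

s_0 = plaintext = 0xEDEC
s_1 = Round(s_0, k_0) = 0xF5D4
s_2 = Round(s_1, k_1) = 0x90C0
s_3 = Round(s_2, k_2) = 0xE2CA
s_4 = Round(s_3, k_3) = 0xC9CF
s_5 = Round(s_4, k_4) = 0x534C
s_6 = Round(s_5, k_5) = 0x0907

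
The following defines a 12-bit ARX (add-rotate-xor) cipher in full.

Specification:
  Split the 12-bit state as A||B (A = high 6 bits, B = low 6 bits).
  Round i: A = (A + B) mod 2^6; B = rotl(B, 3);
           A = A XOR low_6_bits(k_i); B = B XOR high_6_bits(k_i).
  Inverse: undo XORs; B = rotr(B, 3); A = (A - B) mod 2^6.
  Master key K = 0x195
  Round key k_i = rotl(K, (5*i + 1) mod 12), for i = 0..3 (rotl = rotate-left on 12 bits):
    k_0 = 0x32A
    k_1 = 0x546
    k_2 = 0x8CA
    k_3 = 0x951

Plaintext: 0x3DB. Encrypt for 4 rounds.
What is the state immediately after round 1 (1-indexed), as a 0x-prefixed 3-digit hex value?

0x017

s_0 = plaintext = 0x3DB
s_1 = Round(s_0, k_0) = 0x017
s_2 = Round(s_1, k_1) = 0x46F
s_3 = Round(s_2, k_2) = 0x29E
s_4 = Round(s_3, k_3) = 0xE56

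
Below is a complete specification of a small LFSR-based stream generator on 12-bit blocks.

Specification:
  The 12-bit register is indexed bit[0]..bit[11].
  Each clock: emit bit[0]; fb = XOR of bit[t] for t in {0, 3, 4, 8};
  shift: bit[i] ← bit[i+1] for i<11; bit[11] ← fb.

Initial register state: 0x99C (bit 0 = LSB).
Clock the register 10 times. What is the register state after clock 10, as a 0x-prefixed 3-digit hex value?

0x73E

reg_0 = 0x99C
clock 1: out=0, reg = 0xCCE
clock 2: out=0, reg = 0xE67
clock 3: out=1, reg = 0xF33
clock 4: out=1, reg = 0xF99
clock 5: out=1, reg = 0x7CC
clock 6: out=0, reg = 0x3E6
clock 7: out=0, reg = 0x9F3
clock 8: out=1, reg = 0xCF9
clock 9: out=1, reg = 0xE7C
clock 10: out=0, reg = 0x73E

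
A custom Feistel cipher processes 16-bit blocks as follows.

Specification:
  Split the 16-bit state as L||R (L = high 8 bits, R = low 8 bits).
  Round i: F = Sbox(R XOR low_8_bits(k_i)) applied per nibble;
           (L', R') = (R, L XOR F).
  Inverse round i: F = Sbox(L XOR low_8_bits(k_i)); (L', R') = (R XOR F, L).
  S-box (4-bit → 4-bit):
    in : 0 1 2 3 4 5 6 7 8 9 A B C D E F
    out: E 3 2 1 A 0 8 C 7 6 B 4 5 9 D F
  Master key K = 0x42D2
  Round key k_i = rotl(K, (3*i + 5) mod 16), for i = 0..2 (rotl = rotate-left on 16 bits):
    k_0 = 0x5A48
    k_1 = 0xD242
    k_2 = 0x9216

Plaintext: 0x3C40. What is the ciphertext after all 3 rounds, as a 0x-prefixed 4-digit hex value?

s_0 = plaintext = 0x3C40
s_1 = Round(s_0, k_0) = 0x40DB
s_2 = Round(s_1, k_1) = 0xDB26
s_3 = Round(s_2, k_2) = 0x26C5

0x26C5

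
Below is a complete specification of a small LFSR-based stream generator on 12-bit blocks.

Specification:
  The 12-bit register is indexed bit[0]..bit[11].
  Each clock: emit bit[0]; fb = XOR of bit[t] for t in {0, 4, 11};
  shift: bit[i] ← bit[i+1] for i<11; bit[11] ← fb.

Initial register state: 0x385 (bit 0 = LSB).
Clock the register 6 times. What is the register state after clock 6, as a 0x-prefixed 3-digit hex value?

reg_0 = 0x385
clock 1: out=1, reg = 0x9C2
clock 2: out=0, reg = 0xCE1
clock 3: out=1, reg = 0x670
clock 4: out=0, reg = 0xB38
clock 5: out=0, reg = 0x59C
clock 6: out=0, reg = 0xACE

0xACE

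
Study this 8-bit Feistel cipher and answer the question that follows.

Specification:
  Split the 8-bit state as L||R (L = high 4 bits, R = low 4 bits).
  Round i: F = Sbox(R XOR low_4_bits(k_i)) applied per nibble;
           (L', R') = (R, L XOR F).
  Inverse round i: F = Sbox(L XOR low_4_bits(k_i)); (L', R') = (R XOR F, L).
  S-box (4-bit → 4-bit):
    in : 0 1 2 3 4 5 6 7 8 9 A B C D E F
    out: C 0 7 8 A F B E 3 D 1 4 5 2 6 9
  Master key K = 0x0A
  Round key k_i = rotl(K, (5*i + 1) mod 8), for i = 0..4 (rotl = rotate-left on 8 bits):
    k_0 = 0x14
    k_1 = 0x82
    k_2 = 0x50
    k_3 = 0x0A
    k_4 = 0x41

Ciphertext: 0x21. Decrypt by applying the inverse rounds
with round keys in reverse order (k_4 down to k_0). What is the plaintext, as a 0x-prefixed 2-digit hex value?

0x1B

s_0 = ciphertext = 0x21
s_1 = InvRound(s_0, k_4) = 0x92
s_2 = InvRound(s_1, k_3) = 0xA9
s_3 = InvRound(s_2, k_2) = 0x8A
s_4 = InvRound(s_3, k_1) = 0xB8
s_5 = InvRound(s_4, k_0) = 0x1B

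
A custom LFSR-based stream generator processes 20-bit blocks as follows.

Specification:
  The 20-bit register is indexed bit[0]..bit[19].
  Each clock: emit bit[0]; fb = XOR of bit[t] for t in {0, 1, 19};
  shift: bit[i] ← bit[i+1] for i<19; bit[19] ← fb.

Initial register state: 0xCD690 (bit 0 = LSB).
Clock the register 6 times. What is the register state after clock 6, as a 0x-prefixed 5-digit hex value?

0xDF35A

reg_0 = 0xCD690
clock 1: out=0, reg = 0xE6B48
clock 2: out=0, reg = 0xF35A4
clock 3: out=0, reg = 0xF9AD2
clock 4: out=0, reg = 0x7CD69
clock 5: out=1, reg = 0xBE6B4
clock 6: out=0, reg = 0xDF35A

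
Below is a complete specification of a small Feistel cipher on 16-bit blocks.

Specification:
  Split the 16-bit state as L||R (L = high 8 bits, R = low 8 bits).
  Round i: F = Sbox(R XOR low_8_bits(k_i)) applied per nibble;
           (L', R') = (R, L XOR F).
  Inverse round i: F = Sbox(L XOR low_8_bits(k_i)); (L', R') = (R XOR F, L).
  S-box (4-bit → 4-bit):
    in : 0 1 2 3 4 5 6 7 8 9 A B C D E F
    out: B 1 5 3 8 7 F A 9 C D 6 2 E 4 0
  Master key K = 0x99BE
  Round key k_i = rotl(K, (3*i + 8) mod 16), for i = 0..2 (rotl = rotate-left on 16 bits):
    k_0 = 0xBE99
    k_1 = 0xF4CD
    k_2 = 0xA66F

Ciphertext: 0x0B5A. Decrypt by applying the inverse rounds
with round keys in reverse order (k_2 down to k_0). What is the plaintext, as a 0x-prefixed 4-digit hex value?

s_0 = ciphertext = 0x0B5A
s_1 = InvRound(s_0, k_2) = 0xA20B
s_2 = InvRound(s_1, k_1) = 0xFBA2
s_3 = InvRound(s_2, k_0) = 0x57FB

0x57FB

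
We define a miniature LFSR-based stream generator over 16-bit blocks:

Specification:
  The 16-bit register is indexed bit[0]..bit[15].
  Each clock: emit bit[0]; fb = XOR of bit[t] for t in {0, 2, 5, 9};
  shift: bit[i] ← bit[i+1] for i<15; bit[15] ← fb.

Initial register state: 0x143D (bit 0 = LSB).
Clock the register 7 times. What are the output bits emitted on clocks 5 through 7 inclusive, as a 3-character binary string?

110

reg_0 = 0x143D
clock 1: out=1, reg = 0x8A1E
clock 2: out=0, reg = 0x450F
clock 3: out=1, reg = 0x2287
clock 4: out=1, reg = 0x9143
clock 5: out=1, reg = 0xC8A1
clock 6: out=1, reg = 0x6450
clock 7: out=0, reg = 0x3228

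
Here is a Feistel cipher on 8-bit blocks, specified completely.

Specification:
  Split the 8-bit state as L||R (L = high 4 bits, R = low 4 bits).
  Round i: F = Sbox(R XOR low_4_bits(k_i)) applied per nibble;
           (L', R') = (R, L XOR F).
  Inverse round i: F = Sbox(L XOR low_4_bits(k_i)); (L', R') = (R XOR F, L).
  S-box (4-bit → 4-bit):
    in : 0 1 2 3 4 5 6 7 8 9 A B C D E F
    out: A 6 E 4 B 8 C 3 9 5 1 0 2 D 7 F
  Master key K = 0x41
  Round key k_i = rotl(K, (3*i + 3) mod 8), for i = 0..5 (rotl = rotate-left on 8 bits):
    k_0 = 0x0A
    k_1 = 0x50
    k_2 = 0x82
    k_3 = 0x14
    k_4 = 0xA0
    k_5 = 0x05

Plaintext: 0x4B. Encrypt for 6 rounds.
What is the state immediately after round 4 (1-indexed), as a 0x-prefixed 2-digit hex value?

0x1D

s_0 = plaintext = 0x4B
s_1 = Round(s_0, k_0) = 0xB2
s_2 = Round(s_1, k_1) = 0x25
s_3 = Round(s_2, k_2) = 0x51
s_4 = Round(s_3, k_3) = 0x1D
s_5 = Round(s_4, k_4) = 0xDC
s_6 = Round(s_5, k_5) = 0xC8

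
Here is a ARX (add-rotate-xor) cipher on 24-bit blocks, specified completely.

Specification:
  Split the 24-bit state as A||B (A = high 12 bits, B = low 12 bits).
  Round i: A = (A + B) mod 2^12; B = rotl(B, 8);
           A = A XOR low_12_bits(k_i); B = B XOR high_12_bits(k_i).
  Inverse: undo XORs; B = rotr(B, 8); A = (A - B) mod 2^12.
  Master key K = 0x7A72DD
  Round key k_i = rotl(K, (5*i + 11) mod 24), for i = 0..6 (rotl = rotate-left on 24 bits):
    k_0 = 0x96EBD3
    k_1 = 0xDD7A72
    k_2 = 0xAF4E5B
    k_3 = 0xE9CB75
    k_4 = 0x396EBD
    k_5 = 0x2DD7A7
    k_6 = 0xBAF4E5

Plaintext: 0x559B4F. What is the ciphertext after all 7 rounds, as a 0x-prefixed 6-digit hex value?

0xEE5E75

s_0 = plaintext = 0x559B4F
s_1 = Round(s_0, k_0) = 0xB7B6DA
s_2 = Round(s_1, k_1) = 0x8277BA
s_3 = Round(s_2, k_2) = 0x1BA08F
s_4 = Round(s_3, k_3) = 0x93C194
s_5 = Round(s_4, k_4) = 0x46D78F
s_6 = Round(s_5, k_5) = 0xC5BDA5
s_7 = Round(s_6, k_6) = 0xEE5E75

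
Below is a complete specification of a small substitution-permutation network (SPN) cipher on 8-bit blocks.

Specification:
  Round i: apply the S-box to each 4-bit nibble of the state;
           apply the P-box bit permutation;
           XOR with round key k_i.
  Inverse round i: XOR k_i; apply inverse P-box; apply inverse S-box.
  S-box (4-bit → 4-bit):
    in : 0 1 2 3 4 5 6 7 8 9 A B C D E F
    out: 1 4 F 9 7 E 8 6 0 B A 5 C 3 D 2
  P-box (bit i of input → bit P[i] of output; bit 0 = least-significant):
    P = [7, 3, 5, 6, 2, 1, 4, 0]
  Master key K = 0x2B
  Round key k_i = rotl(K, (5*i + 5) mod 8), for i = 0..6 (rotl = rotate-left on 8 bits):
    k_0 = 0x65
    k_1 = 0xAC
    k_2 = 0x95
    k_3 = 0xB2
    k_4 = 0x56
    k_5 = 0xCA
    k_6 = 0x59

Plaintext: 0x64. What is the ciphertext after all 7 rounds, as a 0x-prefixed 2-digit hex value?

s_0 = plaintext = 0x64
s_1 = Round(s_0, k_0) = 0xCC
s_2 = Round(s_1, k_1) = 0xDD
s_3 = Round(s_2, k_2) = 0x1B
s_4 = Round(s_3, k_3) = 0x02
s_5 = Round(s_4, k_4) = 0xBA
s_6 = Round(s_5, k_5) = 0x96
s_7 = Round(s_6, k_6) = 0x1E

0x1E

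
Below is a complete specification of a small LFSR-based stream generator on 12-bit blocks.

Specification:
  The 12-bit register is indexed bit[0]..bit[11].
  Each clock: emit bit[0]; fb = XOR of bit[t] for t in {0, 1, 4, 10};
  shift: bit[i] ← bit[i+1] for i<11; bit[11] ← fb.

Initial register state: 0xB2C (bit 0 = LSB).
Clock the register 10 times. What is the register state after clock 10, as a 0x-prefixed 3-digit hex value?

0x00A

reg_0 = 0xB2C
clock 1: out=0, reg = 0x596
clock 2: out=0, reg = 0xACB
clock 3: out=1, reg = 0x565
clock 4: out=1, reg = 0x2B2
clock 5: out=0, reg = 0x159
clock 6: out=1, reg = 0x0AC
clock 7: out=0, reg = 0x056
clock 8: out=0, reg = 0x02B
clock 9: out=1, reg = 0x015
clock 10: out=1, reg = 0x00A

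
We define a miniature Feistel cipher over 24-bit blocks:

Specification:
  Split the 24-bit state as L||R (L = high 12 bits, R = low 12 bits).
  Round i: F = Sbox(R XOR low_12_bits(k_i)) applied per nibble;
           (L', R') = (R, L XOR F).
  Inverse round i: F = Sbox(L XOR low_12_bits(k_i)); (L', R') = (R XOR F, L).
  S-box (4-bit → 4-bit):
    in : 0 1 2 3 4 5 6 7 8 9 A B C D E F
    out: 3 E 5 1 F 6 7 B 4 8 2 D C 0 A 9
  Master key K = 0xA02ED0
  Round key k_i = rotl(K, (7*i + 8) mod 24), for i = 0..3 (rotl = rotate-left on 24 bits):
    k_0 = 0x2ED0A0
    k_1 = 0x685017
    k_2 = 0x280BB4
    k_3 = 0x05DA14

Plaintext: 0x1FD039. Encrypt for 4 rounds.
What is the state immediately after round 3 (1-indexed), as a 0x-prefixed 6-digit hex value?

0x54C8E1

s_0 = plaintext = 0x1FD039
s_1 = Round(s_0, k_0) = 0x039275
s_2 = Round(s_1, k_1) = 0x27554C
s_3 = Round(s_2, k_2) = 0x54C8E1
s_4 = Round(s_3, k_3) = 0x8E10DA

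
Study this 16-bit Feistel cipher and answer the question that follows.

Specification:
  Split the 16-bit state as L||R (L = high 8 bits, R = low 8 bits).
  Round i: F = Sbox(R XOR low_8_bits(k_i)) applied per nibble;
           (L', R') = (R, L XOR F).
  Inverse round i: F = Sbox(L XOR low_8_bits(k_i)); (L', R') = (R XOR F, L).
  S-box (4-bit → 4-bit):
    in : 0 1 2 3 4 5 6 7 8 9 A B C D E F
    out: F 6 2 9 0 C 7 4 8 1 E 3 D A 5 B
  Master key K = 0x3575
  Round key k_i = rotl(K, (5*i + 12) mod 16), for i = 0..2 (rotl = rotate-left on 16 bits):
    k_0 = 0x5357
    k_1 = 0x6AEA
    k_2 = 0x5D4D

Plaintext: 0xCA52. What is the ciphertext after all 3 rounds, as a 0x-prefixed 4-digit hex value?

0xFF04

s_0 = plaintext = 0xCA52
s_1 = Round(s_0, k_0) = 0x5236
s_2 = Round(s_1, k_1) = 0x36FF
s_3 = Round(s_2, k_2) = 0xFF04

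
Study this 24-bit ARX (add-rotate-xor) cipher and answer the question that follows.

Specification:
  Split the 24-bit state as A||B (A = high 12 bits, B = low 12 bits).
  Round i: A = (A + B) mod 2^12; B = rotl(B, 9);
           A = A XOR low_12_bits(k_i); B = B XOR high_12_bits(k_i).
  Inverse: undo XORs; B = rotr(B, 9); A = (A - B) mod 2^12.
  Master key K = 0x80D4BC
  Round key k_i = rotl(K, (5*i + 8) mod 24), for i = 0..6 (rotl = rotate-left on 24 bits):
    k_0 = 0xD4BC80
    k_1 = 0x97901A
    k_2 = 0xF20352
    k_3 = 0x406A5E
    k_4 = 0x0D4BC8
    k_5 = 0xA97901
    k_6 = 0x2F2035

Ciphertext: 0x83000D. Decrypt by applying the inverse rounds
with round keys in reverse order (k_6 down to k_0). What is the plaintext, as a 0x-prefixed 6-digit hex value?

s_0 = ciphertext = 0x83000D
s_1 = InvRound(s_0, k_6) = 0x00C7F9
s_2 = InvRound(s_1, k_5) = 0xD97B76
s_3 = InvRound(s_2, k_4) = 0x94AD15
s_4 = InvRound(s_3, k_3) = 0xA7889C
s_5 = InvRound(s_4, k_2) = 0xB47DE3
s_6 = InvRound(s_5, k_1) = 0x68B4D2
s_7 = InvRound(s_6, k_0) = 0xD3FCCC

0xD3FCCC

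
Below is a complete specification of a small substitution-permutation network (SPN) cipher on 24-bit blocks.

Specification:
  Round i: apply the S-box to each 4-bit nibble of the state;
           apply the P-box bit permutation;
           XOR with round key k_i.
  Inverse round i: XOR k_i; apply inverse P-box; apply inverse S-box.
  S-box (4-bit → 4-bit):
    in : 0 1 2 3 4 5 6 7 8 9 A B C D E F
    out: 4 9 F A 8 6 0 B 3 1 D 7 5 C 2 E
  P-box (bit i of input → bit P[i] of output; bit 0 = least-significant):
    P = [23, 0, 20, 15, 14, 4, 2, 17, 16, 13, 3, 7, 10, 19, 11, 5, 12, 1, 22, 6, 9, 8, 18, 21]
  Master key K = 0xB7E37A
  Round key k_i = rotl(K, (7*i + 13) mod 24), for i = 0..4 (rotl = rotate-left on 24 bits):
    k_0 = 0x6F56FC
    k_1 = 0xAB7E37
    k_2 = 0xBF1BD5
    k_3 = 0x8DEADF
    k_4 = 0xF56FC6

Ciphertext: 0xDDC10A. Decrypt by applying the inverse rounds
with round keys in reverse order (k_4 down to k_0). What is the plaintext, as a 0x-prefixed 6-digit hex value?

0xAC528C

s_0 = ciphertext = 0xDDC10A
s_1 = InvRound(s_0, k_4) = 0x14BF04
s_2 = InvRound(s_1, k_3) = 0xE78A8B
s_3 = InvRound(s_2, k_2) = 0xE2E05D
s_4 = InvRound(s_3, k_1) = 0x922C64
s_5 = InvRound(s_4, k_0) = 0xAC528C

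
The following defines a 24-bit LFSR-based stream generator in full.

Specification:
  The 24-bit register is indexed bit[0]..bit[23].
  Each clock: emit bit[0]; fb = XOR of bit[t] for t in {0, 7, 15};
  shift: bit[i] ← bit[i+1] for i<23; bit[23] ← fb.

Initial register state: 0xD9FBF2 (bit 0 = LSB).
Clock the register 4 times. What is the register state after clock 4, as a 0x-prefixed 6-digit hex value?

0x6D9FBF

reg_0 = 0xD9FBF2
clock 1: out=0, reg = 0x6CFDF9
clock 2: out=1, reg = 0xB67EFC
clock 3: out=0, reg = 0xDB3F7E
clock 4: out=0, reg = 0x6D9FBF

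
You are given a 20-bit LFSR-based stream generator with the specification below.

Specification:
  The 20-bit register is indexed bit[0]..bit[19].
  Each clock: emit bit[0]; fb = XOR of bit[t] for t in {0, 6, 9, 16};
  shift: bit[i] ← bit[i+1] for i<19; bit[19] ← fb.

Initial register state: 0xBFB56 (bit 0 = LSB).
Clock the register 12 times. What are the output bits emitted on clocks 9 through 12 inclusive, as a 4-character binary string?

1101

reg_0 = 0xBFB56
clock 1: out=0, reg = 0xDFDAB
clock 2: out=1, reg = 0x6FED5
clock 3: out=1, reg = 0xB7F6A
clock 4: out=0, reg = 0xDBFB5
clock 5: out=1, reg = 0xEDFDA
clock 6: out=0, reg = 0x76FED
clock 7: out=1, reg = 0x3B7F6
clock 8: out=0, reg = 0x9DBFB
clock 9: out=1, reg = 0x4EDFD
clock 10: out=1, reg = 0x276FE
clock 11: out=0, reg = 0x13B7F
clock 12: out=1, reg = 0x09DBF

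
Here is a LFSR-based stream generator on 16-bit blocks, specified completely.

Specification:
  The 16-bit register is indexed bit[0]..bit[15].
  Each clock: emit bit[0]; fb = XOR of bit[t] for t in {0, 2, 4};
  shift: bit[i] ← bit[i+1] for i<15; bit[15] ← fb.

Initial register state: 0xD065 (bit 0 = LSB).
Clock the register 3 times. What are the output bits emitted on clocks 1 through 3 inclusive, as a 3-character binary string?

reg_0 = 0xD065
clock 1: out=1, reg = 0x6832
clock 2: out=0, reg = 0xB419
clock 3: out=1, reg = 0x5A0C

101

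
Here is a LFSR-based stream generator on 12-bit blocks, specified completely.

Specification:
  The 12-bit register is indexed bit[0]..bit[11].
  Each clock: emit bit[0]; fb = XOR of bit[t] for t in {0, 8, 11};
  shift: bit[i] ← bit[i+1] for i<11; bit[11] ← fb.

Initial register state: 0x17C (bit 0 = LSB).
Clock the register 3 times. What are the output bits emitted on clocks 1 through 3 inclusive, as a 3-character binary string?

reg_0 = 0x17C
clock 1: out=0, reg = 0x8BE
clock 2: out=0, reg = 0xC5F
clock 3: out=1, reg = 0x62F

001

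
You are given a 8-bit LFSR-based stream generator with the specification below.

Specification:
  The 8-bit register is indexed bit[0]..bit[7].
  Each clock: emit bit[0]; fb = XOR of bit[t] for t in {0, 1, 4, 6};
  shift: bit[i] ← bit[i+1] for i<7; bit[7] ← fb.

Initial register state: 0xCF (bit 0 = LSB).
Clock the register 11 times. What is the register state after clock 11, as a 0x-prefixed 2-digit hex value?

reg_0 = 0xCF
clock 1: out=1, reg = 0xE7
clock 2: out=1, reg = 0xF3
clock 3: out=1, reg = 0x79
clock 4: out=1, reg = 0xBC
clock 5: out=0, reg = 0xDE
clock 6: out=0, reg = 0xEF
clock 7: out=1, reg = 0xF7
clock 8: out=1, reg = 0x7B
clock 9: out=1, reg = 0x3D
clock 10: out=1, reg = 0x1E
clock 11: out=0, reg = 0x0F

0x0F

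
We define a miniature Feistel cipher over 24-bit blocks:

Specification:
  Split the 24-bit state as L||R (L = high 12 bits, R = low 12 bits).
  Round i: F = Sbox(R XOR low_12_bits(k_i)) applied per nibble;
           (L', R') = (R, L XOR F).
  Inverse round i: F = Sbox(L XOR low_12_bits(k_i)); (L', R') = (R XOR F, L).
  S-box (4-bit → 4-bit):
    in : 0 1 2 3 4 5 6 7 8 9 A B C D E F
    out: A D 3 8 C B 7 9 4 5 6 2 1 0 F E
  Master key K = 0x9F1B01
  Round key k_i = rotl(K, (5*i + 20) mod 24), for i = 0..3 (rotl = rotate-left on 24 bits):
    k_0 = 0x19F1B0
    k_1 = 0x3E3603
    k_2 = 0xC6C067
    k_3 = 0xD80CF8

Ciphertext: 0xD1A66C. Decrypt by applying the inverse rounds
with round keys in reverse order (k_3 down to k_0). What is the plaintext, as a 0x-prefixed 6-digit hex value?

0x1E0E7F

s_0 = ciphertext = 0xD1A66C
s_1 = InvRound(s_0, k_3) = 0xB9FD1A
s_2 = InvRound(s_1, k_2) = 0xFFEB9F
s_3 = InvRound(s_2, k_1) = 0xE7FFFE
s_4 = InvRound(s_3, k_0) = 0x1E0E7F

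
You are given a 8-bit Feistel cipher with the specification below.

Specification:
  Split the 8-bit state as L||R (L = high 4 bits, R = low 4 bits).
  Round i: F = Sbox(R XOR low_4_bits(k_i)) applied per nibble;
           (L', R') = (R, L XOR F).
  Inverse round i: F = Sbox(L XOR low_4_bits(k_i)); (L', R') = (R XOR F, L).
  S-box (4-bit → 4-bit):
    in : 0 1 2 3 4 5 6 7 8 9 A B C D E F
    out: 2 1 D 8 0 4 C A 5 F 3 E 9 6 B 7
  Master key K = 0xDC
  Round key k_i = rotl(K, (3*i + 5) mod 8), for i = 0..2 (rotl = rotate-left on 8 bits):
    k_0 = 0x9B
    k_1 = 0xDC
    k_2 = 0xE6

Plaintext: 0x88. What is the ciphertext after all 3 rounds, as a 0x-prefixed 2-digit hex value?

s_0 = plaintext = 0x88
s_1 = Round(s_0, k_0) = 0x80
s_2 = Round(s_1, k_1) = 0x01
s_3 = Round(s_2, k_2) = 0x1A

0x1A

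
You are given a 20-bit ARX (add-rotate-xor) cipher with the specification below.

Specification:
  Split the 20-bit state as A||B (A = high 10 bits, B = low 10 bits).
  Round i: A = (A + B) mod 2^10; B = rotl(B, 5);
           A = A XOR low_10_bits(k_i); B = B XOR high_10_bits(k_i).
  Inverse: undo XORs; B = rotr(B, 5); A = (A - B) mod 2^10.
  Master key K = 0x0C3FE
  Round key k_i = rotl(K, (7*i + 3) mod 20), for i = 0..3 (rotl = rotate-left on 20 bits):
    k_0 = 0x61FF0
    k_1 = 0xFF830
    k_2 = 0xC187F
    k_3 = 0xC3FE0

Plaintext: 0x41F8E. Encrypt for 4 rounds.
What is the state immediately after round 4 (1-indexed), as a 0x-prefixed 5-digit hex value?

s_0 = plaintext = 0x41F8E
s_1 = Round(s_0, k_0) = 0xD945B
s_2 = Round(s_1, k_1) = 0xFC09C
s_3 = Round(s_2, k_2) = 0x3CC82
s_4 = Round(s_3, k_3) = 0xA574B

0xA574B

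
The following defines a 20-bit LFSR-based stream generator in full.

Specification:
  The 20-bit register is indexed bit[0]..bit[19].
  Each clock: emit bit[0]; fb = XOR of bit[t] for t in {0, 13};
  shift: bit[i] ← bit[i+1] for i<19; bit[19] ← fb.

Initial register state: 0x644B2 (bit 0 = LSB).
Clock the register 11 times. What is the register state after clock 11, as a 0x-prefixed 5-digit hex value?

reg_0 = 0x644B2
clock 1: out=0, reg = 0x32259
clock 2: out=1, reg = 0x1912C
clock 3: out=0, reg = 0x0C896
clock 4: out=0, reg = 0x0644B
clock 5: out=1, reg = 0x03225
clock 6: out=1, reg = 0x01912
clock 7: out=0, reg = 0x00C89
clock 8: out=1, reg = 0x80644
clock 9: out=0, reg = 0x40322
clock 10: out=0, reg = 0x20191
clock 11: out=1, reg = 0x900C8

0x900C8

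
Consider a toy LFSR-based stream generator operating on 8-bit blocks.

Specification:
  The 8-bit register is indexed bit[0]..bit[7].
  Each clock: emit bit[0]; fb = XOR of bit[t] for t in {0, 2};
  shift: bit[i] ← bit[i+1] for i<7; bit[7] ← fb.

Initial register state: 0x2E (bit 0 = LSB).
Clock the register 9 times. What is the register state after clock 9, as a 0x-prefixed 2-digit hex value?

reg_0 = 0x2E
clock 1: out=0, reg = 0x97
clock 2: out=1, reg = 0x4B
clock 3: out=1, reg = 0xA5
clock 4: out=1, reg = 0x52
clock 5: out=0, reg = 0x29
clock 6: out=1, reg = 0x94
clock 7: out=0, reg = 0xCA
clock 8: out=0, reg = 0x65
clock 9: out=1, reg = 0x32

0x32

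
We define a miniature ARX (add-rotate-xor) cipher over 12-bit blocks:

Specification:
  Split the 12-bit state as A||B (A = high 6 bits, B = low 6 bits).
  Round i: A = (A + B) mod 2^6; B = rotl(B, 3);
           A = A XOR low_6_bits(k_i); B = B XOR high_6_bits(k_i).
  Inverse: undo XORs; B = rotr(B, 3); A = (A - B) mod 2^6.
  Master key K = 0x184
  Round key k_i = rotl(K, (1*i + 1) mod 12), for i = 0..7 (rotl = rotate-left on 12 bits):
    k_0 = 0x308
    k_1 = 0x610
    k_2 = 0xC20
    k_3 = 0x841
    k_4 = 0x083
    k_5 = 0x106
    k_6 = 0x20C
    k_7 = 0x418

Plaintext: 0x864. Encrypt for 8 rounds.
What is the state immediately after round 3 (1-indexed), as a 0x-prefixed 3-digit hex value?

0x89B

s_0 = plaintext = 0x864
s_1 = Round(s_0, k_0) = 0x368
s_2 = Round(s_1, k_1) = 0x95D
s_3 = Round(s_2, k_2) = 0x89B
s_4 = Round(s_3, k_3) = 0xF3A
s_5 = Round(s_4, k_4) = 0xD55
s_6 = Round(s_5, k_5) = 0x32E
s_7 = Round(s_6, k_6) = 0xDBD
s_8 = Round(s_7, k_7) = 0xAFF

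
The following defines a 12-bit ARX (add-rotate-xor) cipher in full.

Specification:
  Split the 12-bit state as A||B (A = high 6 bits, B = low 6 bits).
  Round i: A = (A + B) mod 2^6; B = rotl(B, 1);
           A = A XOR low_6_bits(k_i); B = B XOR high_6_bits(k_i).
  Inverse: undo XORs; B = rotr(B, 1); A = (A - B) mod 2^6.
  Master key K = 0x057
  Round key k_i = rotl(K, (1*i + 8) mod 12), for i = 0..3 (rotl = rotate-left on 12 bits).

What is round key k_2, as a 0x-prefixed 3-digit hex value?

0xC15

K = 0x057
k_0 = rotl(K, (1*0+8) mod 12) = rotl(K, 8) = 0x705
k_1 = rotl(K, (1*1+8) mod 12) = rotl(K, 9) = 0xE0A
k_2 = rotl(K, (1*2+8) mod 12) = rotl(K, 10) = 0xC15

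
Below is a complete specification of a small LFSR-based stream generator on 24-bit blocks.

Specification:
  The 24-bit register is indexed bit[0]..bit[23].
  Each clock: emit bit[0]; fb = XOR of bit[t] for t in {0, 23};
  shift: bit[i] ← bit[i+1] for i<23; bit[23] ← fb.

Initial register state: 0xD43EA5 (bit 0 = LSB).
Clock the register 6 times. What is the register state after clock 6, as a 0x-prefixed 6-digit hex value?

0x7350FA

reg_0 = 0xD43EA5
clock 1: out=1, reg = 0x6A1F52
clock 2: out=0, reg = 0x350FA9
clock 3: out=1, reg = 0x9A87D4
clock 4: out=0, reg = 0xCD43EA
clock 5: out=0, reg = 0xE6A1F5
clock 6: out=1, reg = 0x7350FA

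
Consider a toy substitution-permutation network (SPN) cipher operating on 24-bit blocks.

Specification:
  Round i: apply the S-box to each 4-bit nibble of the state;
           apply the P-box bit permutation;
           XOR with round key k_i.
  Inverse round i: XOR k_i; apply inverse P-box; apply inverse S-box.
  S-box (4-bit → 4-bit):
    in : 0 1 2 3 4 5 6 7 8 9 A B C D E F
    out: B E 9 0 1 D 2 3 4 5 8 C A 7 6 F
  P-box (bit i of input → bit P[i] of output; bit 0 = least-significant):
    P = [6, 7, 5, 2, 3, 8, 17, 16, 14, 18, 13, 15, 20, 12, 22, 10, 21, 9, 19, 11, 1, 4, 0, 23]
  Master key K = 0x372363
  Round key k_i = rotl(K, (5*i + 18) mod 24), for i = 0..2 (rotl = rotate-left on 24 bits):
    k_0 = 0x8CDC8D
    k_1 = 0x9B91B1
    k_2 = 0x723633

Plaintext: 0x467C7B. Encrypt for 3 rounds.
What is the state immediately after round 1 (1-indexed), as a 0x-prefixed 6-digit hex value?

s_0 = plaintext = 0x467C7B
s_1 = Round(s_0, k_0) = 0x984FA3
s_2 = Round(s_1, k_1) = 0x8671B2
s_3 = Round(s_2, k_2) = 0x658476

0x984FA3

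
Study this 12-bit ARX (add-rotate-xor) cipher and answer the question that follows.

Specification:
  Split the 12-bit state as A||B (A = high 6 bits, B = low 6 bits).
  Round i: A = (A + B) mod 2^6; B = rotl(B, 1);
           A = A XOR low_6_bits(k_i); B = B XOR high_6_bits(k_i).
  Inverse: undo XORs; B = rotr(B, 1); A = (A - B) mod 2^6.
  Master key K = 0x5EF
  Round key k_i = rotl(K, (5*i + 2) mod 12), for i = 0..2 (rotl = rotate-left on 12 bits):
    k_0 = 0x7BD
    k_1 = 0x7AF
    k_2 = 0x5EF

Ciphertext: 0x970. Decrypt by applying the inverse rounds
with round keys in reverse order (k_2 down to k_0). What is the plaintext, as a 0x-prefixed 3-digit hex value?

0xAD4

s_0 = ciphertext = 0x970
s_1 = InvRound(s_0, k_2) = 0x5F3
s_2 = InvRound(s_1, k_1) = 0x0B6
s_3 = InvRound(s_2, k_0) = 0xAD4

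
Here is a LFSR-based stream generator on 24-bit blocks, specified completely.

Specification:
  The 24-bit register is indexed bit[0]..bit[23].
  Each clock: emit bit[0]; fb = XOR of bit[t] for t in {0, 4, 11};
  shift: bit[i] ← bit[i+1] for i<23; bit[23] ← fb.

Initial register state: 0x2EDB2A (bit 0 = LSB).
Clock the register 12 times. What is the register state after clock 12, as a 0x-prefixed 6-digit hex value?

reg_0 = 0x2EDB2A
clock 1: out=0, reg = 0x976D95
clock 2: out=1, reg = 0xCBB6CA
clock 3: out=0, reg = 0x65DB65
clock 4: out=1, reg = 0x32EDB2
clock 5: out=0, reg = 0x1976D9
clock 6: out=1, reg = 0x0CBB6C
clock 7: out=0, reg = 0x865DB6
clock 8: out=0, reg = 0x432EDB
clock 9: out=1, reg = 0xA1976D
clock 10: out=1, reg = 0xD0CBB6
clock 11: out=0, reg = 0x6865DB
clock 12: out=1, reg = 0x3432ED

0x3432ED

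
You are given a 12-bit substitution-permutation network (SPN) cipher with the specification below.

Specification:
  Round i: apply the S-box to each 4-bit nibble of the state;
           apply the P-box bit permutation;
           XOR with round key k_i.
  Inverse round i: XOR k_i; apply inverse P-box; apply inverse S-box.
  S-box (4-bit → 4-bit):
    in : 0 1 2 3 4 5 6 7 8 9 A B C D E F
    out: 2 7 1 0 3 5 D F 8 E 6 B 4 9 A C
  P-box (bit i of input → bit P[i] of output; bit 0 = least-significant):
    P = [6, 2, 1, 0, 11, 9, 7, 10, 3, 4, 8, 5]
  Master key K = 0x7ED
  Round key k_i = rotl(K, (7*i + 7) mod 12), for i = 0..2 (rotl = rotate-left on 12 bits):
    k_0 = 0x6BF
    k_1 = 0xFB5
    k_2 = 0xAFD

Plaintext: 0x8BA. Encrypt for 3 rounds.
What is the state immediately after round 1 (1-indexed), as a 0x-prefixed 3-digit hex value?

0x899

s_0 = plaintext = 0x8BA
s_1 = Round(s_0, k_0) = 0x899
s_2 = Round(s_1, k_1) = 0x912
s_3 = Round(s_2, k_2) = 0x10D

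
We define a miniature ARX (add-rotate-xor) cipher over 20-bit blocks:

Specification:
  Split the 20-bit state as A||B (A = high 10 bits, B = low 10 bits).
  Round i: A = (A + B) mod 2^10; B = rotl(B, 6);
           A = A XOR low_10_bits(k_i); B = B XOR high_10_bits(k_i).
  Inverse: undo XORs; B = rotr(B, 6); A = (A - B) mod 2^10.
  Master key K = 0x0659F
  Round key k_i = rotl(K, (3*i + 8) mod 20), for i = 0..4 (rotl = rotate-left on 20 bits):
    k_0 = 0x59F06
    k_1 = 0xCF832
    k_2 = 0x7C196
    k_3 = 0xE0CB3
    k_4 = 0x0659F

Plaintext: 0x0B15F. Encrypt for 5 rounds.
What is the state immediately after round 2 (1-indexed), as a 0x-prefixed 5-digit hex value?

0x43795

s_0 = plaintext = 0x0B15F
s_1 = Round(s_0, k_0) = 0xA36B2
s_2 = Round(s_1, k_1) = 0x43795
s_3 = Round(s_2, k_2) = 0x4D089
s_4 = Round(s_3, k_3) = 0x439CB
s_5 = Round(s_4, k_4) = 0xD1AC5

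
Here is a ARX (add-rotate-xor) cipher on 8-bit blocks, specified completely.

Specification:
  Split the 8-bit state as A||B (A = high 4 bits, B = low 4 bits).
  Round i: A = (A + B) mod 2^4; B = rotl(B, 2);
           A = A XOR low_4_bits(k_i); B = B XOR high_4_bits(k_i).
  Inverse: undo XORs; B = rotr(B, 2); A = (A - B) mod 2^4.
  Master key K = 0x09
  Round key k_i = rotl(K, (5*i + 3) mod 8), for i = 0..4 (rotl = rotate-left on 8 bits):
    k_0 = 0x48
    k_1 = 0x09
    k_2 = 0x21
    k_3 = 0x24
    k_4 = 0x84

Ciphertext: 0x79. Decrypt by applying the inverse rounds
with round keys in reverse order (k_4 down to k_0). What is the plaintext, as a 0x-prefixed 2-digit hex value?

0xAF

s_0 = ciphertext = 0x79
s_1 = InvRound(s_0, k_4) = 0xF4
s_2 = InvRound(s_1, k_3) = 0x29
s_3 = InvRound(s_2, k_2) = 0x5E
s_4 = InvRound(s_3, k_1) = 0x1B
s_5 = InvRound(s_4, k_0) = 0xAF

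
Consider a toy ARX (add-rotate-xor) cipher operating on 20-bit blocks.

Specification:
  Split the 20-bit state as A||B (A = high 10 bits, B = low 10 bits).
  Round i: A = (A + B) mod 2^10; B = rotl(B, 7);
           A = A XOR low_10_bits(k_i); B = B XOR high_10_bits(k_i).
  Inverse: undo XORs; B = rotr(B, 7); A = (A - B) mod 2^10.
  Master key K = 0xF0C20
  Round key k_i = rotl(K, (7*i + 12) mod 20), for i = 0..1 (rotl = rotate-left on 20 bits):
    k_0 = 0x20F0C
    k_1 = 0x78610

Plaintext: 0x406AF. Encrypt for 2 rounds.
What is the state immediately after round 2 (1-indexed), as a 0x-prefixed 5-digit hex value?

0x80A8B

s_0 = plaintext = 0x406AF
s_1 = Round(s_0, k_0) = 0x2F356
s_2 = Round(s_1, k_1) = 0x80A8B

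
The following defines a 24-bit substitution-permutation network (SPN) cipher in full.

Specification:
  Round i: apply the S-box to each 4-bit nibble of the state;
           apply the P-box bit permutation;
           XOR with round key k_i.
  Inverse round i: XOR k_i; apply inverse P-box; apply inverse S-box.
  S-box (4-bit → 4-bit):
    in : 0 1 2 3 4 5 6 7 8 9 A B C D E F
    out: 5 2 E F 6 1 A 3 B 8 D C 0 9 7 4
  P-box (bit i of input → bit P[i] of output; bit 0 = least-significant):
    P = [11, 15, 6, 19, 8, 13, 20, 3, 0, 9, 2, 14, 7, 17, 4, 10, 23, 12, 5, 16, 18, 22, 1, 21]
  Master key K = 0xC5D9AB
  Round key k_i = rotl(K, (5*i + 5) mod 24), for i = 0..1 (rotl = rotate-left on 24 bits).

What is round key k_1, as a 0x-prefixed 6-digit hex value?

K = 0xC5D9AB
k_0 = rotl(K, (5*0+5) mod 24) = rotl(K, 5) = 0xBB3578
k_1 = rotl(K, (5*1+5) mod 24) = rotl(K, 10) = 0x66AF17

0x66AF17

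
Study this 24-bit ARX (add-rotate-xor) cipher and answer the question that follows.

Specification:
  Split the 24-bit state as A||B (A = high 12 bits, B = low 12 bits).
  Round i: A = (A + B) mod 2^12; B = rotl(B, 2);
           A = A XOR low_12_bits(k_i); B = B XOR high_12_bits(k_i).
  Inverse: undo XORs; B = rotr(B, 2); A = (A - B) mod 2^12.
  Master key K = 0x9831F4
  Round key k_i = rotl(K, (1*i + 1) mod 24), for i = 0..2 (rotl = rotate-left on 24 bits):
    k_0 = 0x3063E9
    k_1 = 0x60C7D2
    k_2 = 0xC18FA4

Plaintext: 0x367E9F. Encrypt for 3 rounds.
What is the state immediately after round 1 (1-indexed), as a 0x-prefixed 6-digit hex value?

s_0 = plaintext = 0x367E9F
s_1 = Round(s_0, k_0) = 0x1EF979
s_2 = Round(s_1, k_1) = 0xCBA3EA
s_3 = Round(s_2, k_2) = 0xF003B0

0x1EF979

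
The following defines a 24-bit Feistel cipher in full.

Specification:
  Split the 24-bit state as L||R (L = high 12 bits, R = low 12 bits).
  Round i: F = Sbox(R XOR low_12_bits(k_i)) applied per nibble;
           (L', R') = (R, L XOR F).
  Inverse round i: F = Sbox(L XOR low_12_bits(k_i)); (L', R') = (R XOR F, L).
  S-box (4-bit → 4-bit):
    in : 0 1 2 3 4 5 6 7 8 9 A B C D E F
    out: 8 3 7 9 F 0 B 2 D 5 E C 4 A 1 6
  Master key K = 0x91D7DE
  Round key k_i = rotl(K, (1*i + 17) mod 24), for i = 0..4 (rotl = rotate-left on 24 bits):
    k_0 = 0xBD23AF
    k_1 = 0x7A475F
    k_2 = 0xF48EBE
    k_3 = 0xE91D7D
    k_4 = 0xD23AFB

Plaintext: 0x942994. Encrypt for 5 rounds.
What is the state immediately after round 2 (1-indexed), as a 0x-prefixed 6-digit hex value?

s_0 = plaintext = 0x942994
s_1 = Round(s_0, k_0) = 0x9947DE
s_2 = Round(s_1, k_1) = 0x7DE147
s_3 = Round(s_2, k_2) = 0x1471BB
s_4 = Round(s_3, k_3) = 0x1BB50C
s_5 = Round(s_4, k_4) = 0x50C7D9

0x7DE147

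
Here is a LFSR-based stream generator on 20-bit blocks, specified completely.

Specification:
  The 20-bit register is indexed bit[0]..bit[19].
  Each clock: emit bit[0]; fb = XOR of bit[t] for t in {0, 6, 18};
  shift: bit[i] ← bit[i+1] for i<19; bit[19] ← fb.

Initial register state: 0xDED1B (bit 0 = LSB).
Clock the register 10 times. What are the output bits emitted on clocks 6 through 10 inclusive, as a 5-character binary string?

reg_0 = 0xDED1B
clock 1: out=1, reg = 0x6F68D
clock 2: out=1, reg = 0x37B46
clock 3: out=0, reg = 0x9BDA3
clock 4: out=1, reg = 0xCDED1
clock 5: out=1, reg = 0xE6F68
clock 6: out=0, reg = 0x737B4
clock 7: out=0, reg = 0xB9BDA
clock 8: out=0, reg = 0xDCDED
clock 9: out=1, reg = 0xEE6F6
clock 10: out=0, reg = 0x7737B

00010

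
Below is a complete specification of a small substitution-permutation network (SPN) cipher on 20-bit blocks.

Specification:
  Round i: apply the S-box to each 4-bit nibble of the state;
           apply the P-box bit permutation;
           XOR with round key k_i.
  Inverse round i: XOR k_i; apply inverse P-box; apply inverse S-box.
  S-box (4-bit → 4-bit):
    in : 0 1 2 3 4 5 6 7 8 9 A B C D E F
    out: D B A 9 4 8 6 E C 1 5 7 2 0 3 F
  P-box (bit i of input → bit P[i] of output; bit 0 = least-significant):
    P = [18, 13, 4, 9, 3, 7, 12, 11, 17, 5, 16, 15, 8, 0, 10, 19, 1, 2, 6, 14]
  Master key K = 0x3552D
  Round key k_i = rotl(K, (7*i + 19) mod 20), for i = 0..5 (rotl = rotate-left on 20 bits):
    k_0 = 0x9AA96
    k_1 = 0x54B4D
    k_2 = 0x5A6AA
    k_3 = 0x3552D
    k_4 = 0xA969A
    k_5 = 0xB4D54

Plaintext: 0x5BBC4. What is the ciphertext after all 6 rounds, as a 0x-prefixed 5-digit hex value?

0xDCEAA

s_0 = plaintext = 0x5BBC4
s_1 = Round(s_0, k_0) = 0xAEF27
s_2 = Round(s_1, k_1) = 0x6E0BE
s_3 = Round(s_2, k_2) = 0x21767
s_4 = Round(s_3, k_3) = 0xAA698
s_5 = Round(s_4, k_4) = 0xB91E0
s_6 = Round(s_5, k_5) = 0xDCEAA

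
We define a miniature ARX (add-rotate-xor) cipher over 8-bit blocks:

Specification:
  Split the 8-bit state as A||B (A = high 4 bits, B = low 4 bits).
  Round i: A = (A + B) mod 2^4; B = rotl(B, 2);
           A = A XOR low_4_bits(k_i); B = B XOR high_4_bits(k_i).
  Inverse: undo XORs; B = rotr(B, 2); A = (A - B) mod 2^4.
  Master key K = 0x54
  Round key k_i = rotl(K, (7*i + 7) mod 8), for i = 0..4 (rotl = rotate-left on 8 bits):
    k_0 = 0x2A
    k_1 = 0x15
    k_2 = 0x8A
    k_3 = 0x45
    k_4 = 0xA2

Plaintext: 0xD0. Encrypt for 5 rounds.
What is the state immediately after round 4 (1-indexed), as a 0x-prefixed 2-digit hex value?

0x8F

s_0 = plaintext = 0xD0
s_1 = Round(s_0, k_0) = 0x72
s_2 = Round(s_1, k_1) = 0xC9
s_3 = Round(s_2, k_2) = 0xFE
s_4 = Round(s_3, k_3) = 0x8F
s_5 = Round(s_4, k_4) = 0x55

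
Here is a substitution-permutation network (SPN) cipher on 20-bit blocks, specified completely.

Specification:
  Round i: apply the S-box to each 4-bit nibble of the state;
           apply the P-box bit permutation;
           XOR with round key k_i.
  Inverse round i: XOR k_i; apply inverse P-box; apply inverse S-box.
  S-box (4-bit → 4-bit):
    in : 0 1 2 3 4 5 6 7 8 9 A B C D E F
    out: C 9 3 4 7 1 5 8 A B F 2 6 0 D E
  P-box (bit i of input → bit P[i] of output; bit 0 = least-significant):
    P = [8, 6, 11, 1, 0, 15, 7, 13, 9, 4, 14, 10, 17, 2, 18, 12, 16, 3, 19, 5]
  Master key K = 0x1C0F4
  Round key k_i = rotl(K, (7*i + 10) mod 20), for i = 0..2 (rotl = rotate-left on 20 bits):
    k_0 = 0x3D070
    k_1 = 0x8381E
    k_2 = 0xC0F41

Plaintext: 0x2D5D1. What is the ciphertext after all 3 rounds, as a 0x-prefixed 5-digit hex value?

0xF0028

s_0 = plaintext = 0x2D5D1
s_1 = Round(s_0, k_0) = 0x2D37A
s_2 = Round(s_1, k_1) = 0x95154
s_3 = Round(s_2, k_2) = 0xF0028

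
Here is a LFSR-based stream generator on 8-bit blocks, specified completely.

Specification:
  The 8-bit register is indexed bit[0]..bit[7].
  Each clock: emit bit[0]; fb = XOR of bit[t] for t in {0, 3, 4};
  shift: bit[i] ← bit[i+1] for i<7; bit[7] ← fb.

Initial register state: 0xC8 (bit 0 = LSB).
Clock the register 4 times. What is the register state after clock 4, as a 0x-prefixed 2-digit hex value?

reg_0 = 0xC8
clock 1: out=0, reg = 0xE4
clock 2: out=0, reg = 0x72
clock 3: out=0, reg = 0xB9
clock 4: out=1, reg = 0xDC

0xDC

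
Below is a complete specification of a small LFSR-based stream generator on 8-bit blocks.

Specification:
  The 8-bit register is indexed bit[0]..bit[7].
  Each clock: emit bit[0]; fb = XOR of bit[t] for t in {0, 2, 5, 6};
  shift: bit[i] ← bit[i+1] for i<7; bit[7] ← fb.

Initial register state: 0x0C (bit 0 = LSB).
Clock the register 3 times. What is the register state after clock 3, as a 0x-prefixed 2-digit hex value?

0x61

reg_0 = 0x0C
clock 1: out=0, reg = 0x86
clock 2: out=0, reg = 0xC3
clock 3: out=1, reg = 0x61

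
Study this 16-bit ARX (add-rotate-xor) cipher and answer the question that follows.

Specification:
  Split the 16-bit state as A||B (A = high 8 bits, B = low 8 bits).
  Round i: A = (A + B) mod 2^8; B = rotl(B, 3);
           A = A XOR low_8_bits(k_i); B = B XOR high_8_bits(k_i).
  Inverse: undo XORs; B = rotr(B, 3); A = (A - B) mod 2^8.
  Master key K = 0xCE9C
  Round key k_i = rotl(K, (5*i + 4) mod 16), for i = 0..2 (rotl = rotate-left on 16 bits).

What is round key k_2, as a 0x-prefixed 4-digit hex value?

0x33A7

K = 0xCE9C
k_0 = rotl(K, (5*0+4) mod 16) = rotl(K, 4) = 0xE9CC
k_1 = rotl(K, (5*1+4) mod 16) = rotl(K, 9) = 0x399D
k_2 = rotl(K, (5*2+4) mod 16) = rotl(K, 14) = 0x33A7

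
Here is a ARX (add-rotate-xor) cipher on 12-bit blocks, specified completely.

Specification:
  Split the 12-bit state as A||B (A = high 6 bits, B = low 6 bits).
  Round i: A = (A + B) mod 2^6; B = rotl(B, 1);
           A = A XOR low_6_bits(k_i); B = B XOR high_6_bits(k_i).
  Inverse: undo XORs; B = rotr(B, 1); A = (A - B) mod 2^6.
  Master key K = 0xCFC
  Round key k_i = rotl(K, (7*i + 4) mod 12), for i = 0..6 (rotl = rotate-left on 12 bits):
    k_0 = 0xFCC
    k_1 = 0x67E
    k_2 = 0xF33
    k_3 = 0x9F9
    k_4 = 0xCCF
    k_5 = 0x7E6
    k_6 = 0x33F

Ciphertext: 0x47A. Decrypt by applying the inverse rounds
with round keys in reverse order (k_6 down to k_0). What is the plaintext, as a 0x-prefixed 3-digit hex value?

s_0 = ciphertext = 0x47A
s_1 = InvRound(s_0, k_6) = 0x4DB
s_2 = InvRound(s_1, k_5) = 0xCC2
s_3 = InvRound(s_2, k_4) = 0x138
s_4 = InvRound(s_3, k_3) = 0x3AF
s_5 = InvRound(s_4, k_2) = 0x529
s_6 = InvRound(s_5, k_1) = 0x498
s_7 = InvRound(s_6, k_0) = 0xAF3

0xAF3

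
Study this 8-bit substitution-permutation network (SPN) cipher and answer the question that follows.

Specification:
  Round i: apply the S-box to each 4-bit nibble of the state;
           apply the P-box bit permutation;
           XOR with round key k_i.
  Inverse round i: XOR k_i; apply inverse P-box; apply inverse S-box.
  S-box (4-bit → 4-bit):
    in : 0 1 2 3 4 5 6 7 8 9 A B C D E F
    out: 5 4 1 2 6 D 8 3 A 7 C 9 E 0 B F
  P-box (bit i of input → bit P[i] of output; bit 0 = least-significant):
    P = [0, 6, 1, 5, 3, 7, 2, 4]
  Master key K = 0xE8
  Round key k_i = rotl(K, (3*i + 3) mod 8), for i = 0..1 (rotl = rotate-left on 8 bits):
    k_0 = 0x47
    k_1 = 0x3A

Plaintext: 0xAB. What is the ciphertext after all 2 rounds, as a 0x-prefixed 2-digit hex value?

s_0 = plaintext = 0xAB
s_1 = Round(s_0, k_0) = 0x72
s_2 = Round(s_1, k_1) = 0xB3

0xB3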